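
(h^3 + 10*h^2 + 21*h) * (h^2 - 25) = h^5 + 10*h^4 - 4*h^3 - 250*h^2 - 525*h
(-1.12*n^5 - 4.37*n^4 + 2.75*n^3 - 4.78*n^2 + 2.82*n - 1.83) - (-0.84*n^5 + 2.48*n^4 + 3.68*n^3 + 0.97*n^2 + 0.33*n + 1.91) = -0.28*n^5 - 6.85*n^4 - 0.93*n^3 - 5.75*n^2 + 2.49*n - 3.74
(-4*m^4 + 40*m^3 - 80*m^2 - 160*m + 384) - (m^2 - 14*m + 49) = -4*m^4 + 40*m^3 - 81*m^2 - 146*m + 335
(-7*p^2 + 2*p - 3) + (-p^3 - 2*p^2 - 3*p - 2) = -p^3 - 9*p^2 - p - 5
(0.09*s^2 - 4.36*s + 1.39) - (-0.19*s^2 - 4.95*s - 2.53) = 0.28*s^2 + 0.59*s + 3.92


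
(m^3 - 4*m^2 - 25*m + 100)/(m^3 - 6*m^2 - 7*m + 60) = (m + 5)/(m + 3)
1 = 1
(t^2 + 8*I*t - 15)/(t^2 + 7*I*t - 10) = (t + 3*I)/(t + 2*I)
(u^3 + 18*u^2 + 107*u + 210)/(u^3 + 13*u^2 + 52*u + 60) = (u + 7)/(u + 2)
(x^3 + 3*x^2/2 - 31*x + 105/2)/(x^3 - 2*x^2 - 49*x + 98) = (2*x^2 - 11*x + 15)/(2*(x^2 - 9*x + 14))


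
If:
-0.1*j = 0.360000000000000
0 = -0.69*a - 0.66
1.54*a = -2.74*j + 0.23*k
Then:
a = -0.96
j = -3.60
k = -49.29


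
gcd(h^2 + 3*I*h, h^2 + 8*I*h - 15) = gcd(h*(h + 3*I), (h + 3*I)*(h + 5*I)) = h + 3*I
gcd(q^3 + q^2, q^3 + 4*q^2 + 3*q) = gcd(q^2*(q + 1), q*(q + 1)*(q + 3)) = q^2 + q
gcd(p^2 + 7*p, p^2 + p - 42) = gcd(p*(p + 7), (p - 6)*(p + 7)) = p + 7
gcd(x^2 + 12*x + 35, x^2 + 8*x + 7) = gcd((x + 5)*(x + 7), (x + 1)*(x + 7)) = x + 7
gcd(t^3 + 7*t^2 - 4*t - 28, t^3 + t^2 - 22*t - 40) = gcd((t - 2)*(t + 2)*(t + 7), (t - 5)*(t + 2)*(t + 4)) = t + 2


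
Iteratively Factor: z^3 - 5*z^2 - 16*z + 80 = (z + 4)*(z^2 - 9*z + 20) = (z - 5)*(z + 4)*(z - 4)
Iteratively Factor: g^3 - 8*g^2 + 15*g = (g - 5)*(g^2 - 3*g) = (g - 5)*(g - 3)*(g)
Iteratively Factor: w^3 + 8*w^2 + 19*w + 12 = (w + 1)*(w^2 + 7*w + 12) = (w + 1)*(w + 4)*(w + 3)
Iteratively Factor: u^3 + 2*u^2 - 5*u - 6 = (u + 3)*(u^2 - u - 2) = (u - 2)*(u + 3)*(u + 1)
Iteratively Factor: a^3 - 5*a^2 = (a)*(a^2 - 5*a) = a^2*(a - 5)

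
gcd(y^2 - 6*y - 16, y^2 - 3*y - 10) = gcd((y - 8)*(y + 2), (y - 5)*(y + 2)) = y + 2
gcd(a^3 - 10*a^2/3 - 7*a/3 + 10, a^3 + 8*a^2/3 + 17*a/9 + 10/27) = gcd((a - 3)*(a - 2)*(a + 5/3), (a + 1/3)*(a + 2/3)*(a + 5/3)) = a + 5/3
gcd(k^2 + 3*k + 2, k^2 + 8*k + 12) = k + 2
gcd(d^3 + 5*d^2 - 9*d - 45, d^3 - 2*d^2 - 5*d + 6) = d - 3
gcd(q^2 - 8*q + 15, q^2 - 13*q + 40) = q - 5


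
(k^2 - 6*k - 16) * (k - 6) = k^3 - 12*k^2 + 20*k + 96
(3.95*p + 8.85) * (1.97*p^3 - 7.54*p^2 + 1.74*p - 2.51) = 7.7815*p^4 - 12.3485*p^3 - 59.856*p^2 + 5.4845*p - 22.2135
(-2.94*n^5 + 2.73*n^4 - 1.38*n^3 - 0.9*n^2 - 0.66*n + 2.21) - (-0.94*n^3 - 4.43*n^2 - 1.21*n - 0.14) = -2.94*n^5 + 2.73*n^4 - 0.44*n^3 + 3.53*n^2 + 0.55*n + 2.35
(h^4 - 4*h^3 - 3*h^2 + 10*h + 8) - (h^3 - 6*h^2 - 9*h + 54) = h^4 - 5*h^3 + 3*h^2 + 19*h - 46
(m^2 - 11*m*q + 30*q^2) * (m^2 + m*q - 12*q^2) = m^4 - 10*m^3*q + 7*m^2*q^2 + 162*m*q^3 - 360*q^4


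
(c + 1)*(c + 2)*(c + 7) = c^3 + 10*c^2 + 23*c + 14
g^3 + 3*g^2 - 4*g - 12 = (g - 2)*(g + 2)*(g + 3)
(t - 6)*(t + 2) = t^2 - 4*t - 12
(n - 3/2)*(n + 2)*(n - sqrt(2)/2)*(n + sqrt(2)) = n^4 + n^3/2 + sqrt(2)*n^3/2 - 4*n^2 + sqrt(2)*n^2/4 - 3*sqrt(2)*n/2 - n/2 + 3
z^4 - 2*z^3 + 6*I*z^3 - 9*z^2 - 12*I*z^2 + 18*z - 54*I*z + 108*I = (z - 3)*(z - 2)*(z + 3)*(z + 6*I)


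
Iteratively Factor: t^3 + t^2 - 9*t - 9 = (t - 3)*(t^2 + 4*t + 3) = (t - 3)*(t + 3)*(t + 1)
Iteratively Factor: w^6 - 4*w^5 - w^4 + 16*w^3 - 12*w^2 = (w + 2)*(w^5 - 6*w^4 + 11*w^3 - 6*w^2) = w*(w + 2)*(w^4 - 6*w^3 + 11*w^2 - 6*w) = w*(w - 3)*(w + 2)*(w^3 - 3*w^2 + 2*w) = w*(w - 3)*(w - 1)*(w + 2)*(w^2 - 2*w) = w^2*(w - 3)*(w - 1)*(w + 2)*(w - 2)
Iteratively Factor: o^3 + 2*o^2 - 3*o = (o)*(o^2 + 2*o - 3) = o*(o - 1)*(o + 3)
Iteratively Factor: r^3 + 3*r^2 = (r)*(r^2 + 3*r) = r^2*(r + 3)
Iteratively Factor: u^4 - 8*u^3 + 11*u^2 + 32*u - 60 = (u + 2)*(u^3 - 10*u^2 + 31*u - 30) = (u - 3)*(u + 2)*(u^2 - 7*u + 10) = (u - 5)*(u - 3)*(u + 2)*(u - 2)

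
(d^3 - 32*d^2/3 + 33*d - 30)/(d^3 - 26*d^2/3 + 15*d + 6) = (3*d - 5)/(3*d + 1)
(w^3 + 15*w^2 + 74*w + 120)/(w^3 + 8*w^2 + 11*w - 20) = (w + 6)/(w - 1)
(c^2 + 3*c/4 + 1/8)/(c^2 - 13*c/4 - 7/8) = (2*c + 1)/(2*c - 7)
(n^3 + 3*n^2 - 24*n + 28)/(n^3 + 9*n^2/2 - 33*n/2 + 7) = 2*(n - 2)/(2*n - 1)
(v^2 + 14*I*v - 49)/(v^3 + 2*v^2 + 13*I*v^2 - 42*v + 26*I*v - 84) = (v + 7*I)/(v^2 + v*(2 + 6*I) + 12*I)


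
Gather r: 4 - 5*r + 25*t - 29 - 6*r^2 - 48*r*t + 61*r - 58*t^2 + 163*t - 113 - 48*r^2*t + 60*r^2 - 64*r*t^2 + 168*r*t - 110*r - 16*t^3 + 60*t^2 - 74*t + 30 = r^2*(54 - 48*t) + r*(-64*t^2 + 120*t - 54) - 16*t^3 + 2*t^2 + 114*t - 108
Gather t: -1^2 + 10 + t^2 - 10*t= t^2 - 10*t + 9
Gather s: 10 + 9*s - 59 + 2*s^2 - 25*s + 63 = 2*s^2 - 16*s + 14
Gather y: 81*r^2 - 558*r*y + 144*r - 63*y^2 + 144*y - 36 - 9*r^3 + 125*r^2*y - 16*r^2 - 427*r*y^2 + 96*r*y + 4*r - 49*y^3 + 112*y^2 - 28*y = -9*r^3 + 65*r^2 + 148*r - 49*y^3 + y^2*(49 - 427*r) + y*(125*r^2 - 462*r + 116) - 36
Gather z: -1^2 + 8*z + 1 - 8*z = 0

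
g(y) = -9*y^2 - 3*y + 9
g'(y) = -18*y - 3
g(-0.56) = 7.86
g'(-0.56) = 7.08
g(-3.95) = -119.57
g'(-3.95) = 68.10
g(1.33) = -10.91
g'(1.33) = -26.94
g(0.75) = 1.69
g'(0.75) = -16.50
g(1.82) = -26.27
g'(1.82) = -35.76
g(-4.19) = -136.43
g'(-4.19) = 72.42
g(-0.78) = 5.86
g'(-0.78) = 11.04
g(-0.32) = 9.04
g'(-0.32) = 2.76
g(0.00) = 9.00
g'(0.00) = -3.00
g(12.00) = -1323.00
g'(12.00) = -219.00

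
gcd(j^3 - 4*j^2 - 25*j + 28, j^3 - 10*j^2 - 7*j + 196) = j^2 - 3*j - 28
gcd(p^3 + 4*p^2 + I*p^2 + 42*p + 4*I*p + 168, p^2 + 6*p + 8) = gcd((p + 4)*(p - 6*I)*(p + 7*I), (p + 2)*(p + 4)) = p + 4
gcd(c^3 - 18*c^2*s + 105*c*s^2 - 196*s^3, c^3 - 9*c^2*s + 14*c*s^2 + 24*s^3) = -c + 4*s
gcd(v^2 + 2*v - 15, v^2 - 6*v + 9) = v - 3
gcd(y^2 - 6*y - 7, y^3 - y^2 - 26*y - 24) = y + 1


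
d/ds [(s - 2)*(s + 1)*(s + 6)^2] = 4*s^3 + 33*s^2 + 44*s - 60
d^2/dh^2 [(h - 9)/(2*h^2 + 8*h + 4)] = ((5 - 3*h)*(h^2 + 4*h + 2) + 4*(h - 9)*(h + 2)^2)/(h^2 + 4*h + 2)^3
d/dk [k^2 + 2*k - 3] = 2*k + 2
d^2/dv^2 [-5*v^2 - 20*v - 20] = -10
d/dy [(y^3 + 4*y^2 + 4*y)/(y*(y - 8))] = (y^2 - 16*y - 36)/(y^2 - 16*y + 64)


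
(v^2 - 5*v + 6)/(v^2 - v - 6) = (v - 2)/(v + 2)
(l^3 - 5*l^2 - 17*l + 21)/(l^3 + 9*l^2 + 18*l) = (l^2 - 8*l + 7)/(l*(l + 6))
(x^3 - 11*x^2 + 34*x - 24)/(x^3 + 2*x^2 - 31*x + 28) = (x - 6)/(x + 7)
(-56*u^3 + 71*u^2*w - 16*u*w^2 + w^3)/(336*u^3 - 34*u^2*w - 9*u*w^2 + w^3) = (-u + w)/(6*u + w)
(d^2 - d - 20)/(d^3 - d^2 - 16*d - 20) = (d + 4)/(d^2 + 4*d + 4)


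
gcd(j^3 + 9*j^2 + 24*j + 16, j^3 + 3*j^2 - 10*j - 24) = j + 4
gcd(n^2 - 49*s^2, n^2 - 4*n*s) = 1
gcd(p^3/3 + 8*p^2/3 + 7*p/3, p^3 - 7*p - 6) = p + 1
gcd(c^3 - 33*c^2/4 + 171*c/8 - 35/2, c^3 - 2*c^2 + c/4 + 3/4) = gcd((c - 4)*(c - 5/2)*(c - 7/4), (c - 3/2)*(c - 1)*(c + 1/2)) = 1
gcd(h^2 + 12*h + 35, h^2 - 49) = h + 7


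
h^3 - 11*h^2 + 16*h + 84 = (h - 7)*(h - 6)*(h + 2)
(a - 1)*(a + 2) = a^2 + a - 2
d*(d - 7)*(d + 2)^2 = d^4 - 3*d^3 - 24*d^2 - 28*d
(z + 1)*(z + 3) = z^2 + 4*z + 3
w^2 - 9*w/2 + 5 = (w - 5/2)*(w - 2)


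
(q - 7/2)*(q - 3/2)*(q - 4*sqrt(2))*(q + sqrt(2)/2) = q^4 - 5*q^3 - 7*sqrt(2)*q^3/2 + 5*q^2/4 + 35*sqrt(2)*q^2/2 - 147*sqrt(2)*q/8 + 20*q - 21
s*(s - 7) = s^2 - 7*s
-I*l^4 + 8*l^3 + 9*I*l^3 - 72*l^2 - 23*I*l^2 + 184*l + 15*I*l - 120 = (l - 5)*(l - 3)*(l + 8*I)*(-I*l + I)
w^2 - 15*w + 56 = (w - 8)*(w - 7)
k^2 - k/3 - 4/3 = (k - 4/3)*(k + 1)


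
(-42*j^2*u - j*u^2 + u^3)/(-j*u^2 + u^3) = (42*j^2 + j*u - u^2)/(u*(j - u))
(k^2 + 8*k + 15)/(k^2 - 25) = (k + 3)/(k - 5)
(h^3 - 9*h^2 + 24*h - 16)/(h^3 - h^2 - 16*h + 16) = (h - 4)/(h + 4)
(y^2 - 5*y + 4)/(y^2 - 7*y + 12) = (y - 1)/(y - 3)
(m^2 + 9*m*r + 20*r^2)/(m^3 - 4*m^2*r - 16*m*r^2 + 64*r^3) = (m + 5*r)/(m^2 - 8*m*r + 16*r^2)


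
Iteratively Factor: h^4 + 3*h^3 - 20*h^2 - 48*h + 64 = (h + 4)*(h^3 - h^2 - 16*h + 16) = (h - 4)*(h + 4)*(h^2 + 3*h - 4) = (h - 4)*(h - 1)*(h + 4)*(h + 4)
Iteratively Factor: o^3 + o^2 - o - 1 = (o + 1)*(o^2 - 1) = (o - 1)*(o + 1)*(o + 1)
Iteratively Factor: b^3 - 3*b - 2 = (b + 1)*(b^2 - b - 2) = (b + 1)^2*(b - 2)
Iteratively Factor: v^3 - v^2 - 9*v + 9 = (v - 1)*(v^2 - 9) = (v - 3)*(v - 1)*(v + 3)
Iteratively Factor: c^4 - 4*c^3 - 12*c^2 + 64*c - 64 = (c - 2)*(c^3 - 2*c^2 - 16*c + 32) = (c - 4)*(c - 2)*(c^2 + 2*c - 8) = (c - 4)*(c - 2)^2*(c + 4)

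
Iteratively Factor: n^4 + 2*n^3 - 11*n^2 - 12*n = (n)*(n^3 + 2*n^2 - 11*n - 12) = n*(n - 3)*(n^2 + 5*n + 4) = n*(n - 3)*(n + 1)*(n + 4)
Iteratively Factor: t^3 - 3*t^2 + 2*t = (t - 2)*(t^2 - t) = t*(t - 2)*(t - 1)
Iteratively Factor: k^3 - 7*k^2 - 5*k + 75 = (k - 5)*(k^2 - 2*k - 15) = (k - 5)*(k + 3)*(k - 5)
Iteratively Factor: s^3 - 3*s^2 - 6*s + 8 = (s - 4)*(s^2 + s - 2) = (s - 4)*(s - 1)*(s + 2)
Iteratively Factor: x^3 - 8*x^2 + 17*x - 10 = (x - 5)*(x^2 - 3*x + 2) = (x - 5)*(x - 2)*(x - 1)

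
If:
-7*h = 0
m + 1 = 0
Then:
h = 0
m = -1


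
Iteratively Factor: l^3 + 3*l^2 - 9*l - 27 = (l - 3)*(l^2 + 6*l + 9) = (l - 3)*(l + 3)*(l + 3)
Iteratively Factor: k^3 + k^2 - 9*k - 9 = (k + 1)*(k^2 - 9) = (k - 3)*(k + 1)*(k + 3)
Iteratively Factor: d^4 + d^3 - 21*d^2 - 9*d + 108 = (d + 4)*(d^3 - 3*d^2 - 9*d + 27) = (d + 3)*(d + 4)*(d^2 - 6*d + 9) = (d - 3)*(d + 3)*(d + 4)*(d - 3)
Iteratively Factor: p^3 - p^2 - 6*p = (p)*(p^2 - p - 6) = p*(p + 2)*(p - 3)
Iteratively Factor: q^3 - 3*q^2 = (q - 3)*(q^2) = q*(q - 3)*(q)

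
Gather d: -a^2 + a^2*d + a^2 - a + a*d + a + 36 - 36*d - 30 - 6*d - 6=d*(a^2 + a - 42)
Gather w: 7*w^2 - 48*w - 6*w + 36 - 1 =7*w^2 - 54*w + 35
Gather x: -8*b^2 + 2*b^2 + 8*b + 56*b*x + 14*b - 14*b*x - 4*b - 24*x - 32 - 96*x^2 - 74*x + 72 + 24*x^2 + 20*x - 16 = -6*b^2 + 18*b - 72*x^2 + x*(42*b - 78) + 24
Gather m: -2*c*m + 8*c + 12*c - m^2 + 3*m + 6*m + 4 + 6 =20*c - m^2 + m*(9 - 2*c) + 10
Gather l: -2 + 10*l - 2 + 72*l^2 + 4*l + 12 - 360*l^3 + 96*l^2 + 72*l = -360*l^3 + 168*l^2 + 86*l + 8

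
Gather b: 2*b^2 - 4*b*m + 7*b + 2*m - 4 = 2*b^2 + b*(7 - 4*m) + 2*m - 4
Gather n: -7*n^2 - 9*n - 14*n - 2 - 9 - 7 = -7*n^2 - 23*n - 18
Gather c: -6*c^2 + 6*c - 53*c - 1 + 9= -6*c^2 - 47*c + 8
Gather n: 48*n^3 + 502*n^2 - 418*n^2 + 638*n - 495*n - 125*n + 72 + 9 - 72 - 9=48*n^3 + 84*n^2 + 18*n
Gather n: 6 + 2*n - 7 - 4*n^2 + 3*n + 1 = -4*n^2 + 5*n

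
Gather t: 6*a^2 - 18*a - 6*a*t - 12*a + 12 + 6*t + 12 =6*a^2 - 30*a + t*(6 - 6*a) + 24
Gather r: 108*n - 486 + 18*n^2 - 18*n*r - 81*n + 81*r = 18*n^2 + 27*n + r*(81 - 18*n) - 486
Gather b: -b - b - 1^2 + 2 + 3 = 4 - 2*b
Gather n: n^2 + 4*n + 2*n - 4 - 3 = n^2 + 6*n - 7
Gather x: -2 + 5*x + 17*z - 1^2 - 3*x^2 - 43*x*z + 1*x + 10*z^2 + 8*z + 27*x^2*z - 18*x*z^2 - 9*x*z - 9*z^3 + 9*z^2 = x^2*(27*z - 3) + x*(-18*z^2 - 52*z + 6) - 9*z^3 + 19*z^2 + 25*z - 3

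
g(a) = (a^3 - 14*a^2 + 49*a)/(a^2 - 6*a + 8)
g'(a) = (6 - 2*a)*(a^3 - 14*a^2 + 49*a)/(a^2 - 6*a + 8)^2 + (3*a^2 - 28*a + 49)/(a^2 - 6*a + 8)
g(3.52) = -58.43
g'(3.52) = -66.30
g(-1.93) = -6.60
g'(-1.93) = 2.11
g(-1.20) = -4.85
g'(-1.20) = 2.78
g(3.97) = -616.72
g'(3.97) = -19992.56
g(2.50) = -67.50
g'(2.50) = 93.00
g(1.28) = 21.38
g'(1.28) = 46.79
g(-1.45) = -5.51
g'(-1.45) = 2.49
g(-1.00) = -4.27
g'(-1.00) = 3.06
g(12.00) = 3.75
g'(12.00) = 0.97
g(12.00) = 3.75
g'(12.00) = 0.97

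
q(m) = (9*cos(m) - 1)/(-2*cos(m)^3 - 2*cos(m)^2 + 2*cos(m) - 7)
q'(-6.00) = 0.08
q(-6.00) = -0.88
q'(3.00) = 0.14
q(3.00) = 1.10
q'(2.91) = 0.22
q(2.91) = 1.08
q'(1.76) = 1.07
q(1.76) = 0.36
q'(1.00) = 0.98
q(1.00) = -0.57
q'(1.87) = 0.96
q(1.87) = 0.47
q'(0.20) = 0.05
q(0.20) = -0.88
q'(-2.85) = -0.28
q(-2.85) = 1.07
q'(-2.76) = -0.35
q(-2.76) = 1.04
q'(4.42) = -0.97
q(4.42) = 0.47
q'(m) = (9*cos(m) - 1)*(-6*sin(m)*cos(m)^2 - 4*sin(m)*cos(m) + 2*sin(m))/(-2*cos(m)^3 - 2*cos(m)^2 + 2*cos(m) - 7)^2 - 9*sin(m)/(-2*cos(m)^3 - 2*cos(m)^2 + 2*cos(m) - 7) = (-36*cos(m)^3 - 12*cos(m)^2 + 4*cos(m) + 61)*sin(m)/(2*sin(m)^2*cos(m) + 2*sin(m)^2 - 9)^2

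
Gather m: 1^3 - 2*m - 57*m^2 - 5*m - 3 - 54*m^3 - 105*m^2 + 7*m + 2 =-54*m^3 - 162*m^2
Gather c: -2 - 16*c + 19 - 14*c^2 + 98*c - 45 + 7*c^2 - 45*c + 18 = -7*c^2 + 37*c - 10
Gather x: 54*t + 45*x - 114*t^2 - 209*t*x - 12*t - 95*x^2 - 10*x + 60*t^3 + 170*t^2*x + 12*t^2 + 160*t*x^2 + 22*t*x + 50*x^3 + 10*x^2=60*t^3 - 102*t^2 + 42*t + 50*x^3 + x^2*(160*t - 85) + x*(170*t^2 - 187*t + 35)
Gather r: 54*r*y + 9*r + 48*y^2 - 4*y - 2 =r*(54*y + 9) + 48*y^2 - 4*y - 2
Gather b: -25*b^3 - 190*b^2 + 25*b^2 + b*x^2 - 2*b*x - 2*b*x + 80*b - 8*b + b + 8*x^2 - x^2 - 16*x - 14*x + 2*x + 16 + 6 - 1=-25*b^3 - 165*b^2 + b*(x^2 - 4*x + 73) + 7*x^2 - 28*x + 21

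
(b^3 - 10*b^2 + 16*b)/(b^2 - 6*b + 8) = b*(b - 8)/(b - 4)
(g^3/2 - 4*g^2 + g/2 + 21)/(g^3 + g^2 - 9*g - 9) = (g^2 - 5*g - 14)/(2*(g^2 + 4*g + 3))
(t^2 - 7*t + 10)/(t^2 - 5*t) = (t - 2)/t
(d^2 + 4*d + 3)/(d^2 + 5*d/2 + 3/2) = 2*(d + 3)/(2*d + 3)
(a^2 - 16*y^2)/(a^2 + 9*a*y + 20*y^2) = (a - 4*y)/(a + 5*y)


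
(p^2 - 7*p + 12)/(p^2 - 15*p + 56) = (p^2 - 7*p + 12)/(p^2 - 15*p + 56)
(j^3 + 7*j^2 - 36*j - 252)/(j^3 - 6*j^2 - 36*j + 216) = (j + 7)/(j - 6)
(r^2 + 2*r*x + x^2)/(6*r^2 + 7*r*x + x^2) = (r + x)/(6*r + x)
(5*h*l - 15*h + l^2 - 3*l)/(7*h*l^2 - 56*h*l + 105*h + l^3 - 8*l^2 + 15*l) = (5*h + l)/(7*h*l - 35*h + l^2 - 5*l)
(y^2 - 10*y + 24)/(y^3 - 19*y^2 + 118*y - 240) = (y - 4)/(y^2 - 13*y + 40)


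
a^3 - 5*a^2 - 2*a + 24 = (a - 4)*(a - 3)*(a + 2)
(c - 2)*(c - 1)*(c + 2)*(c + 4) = c^4 + 3*c^3 - 8*c^2 - 12*c + 16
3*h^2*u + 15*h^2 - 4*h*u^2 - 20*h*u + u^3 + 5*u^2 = (-3*h + u)*(-h + u)*(u + 5)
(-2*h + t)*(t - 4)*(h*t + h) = -2*h^2*t^2 + 6*h^2*t + 8*h^2 + h*t^3 - 3*h*t^2 - 4*h*t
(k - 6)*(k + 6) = k^2 - 36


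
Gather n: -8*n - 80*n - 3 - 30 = -88*n - 33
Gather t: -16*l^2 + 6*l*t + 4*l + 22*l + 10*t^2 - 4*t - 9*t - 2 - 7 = -16*l^2 + 26*l + 10*t^2 + t*(6*l - 13) - 9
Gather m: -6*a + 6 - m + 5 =-6*a - m + 11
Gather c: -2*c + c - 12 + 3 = -c - 9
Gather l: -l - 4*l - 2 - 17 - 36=-5*l - 55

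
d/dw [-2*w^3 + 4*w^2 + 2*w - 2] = -6*w^2 + 8*w + 2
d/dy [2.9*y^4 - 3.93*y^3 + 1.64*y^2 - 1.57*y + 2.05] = 11.6*y^3 - 11.79*y^2 + 3.28*y - 1.57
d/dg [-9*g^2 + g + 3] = 1 - 18*g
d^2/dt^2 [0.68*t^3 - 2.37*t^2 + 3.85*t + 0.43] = 4.08*t - 4.74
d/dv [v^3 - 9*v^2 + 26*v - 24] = 3*v^2 - 18*v + 26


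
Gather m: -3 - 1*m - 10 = -m - 13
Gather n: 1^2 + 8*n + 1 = 8*n + 2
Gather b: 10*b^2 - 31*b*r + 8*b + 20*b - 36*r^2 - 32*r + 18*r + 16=10*b^2 + b*(28 - 31*r) - 36*r^2 - 14*r + 16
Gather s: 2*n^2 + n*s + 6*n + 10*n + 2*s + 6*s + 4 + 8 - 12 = 2*n^2 + 16*n + s*(n + 8)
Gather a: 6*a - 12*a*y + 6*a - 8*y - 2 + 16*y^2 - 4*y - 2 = a*(12 - 12*y) + 16*y^2 - 12*y - 4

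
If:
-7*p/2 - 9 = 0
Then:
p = -18/7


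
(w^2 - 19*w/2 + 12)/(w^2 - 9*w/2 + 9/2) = (w - 8)/(w - 3)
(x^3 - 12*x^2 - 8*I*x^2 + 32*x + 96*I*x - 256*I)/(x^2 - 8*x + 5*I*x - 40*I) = (x^2 + x*(-4 - 8*I) + 32*I)/(x + 5*I)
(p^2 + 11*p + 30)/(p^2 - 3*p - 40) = (p + 6)/(p - 8)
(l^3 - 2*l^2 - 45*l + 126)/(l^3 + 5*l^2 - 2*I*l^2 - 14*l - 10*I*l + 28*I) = (l^2 - 9*l + 18)/(l^2 - 2*l*(1 + I) + 4*I)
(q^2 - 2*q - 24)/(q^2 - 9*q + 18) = (q + 4)/(q - 3)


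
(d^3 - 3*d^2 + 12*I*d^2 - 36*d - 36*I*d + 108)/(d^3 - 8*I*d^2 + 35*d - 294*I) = (d^2 + d*(-3 + 6*I) - 18*I)/(d^2 - 14*I*d - 49)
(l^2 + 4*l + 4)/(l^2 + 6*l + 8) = (l + 2)/(l + 4)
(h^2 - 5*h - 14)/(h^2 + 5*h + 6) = (h - 7)/(h + 3)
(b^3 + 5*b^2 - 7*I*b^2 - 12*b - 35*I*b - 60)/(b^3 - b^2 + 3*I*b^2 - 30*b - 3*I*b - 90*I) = (b^2 - 7*I*b - 12)/(b^2 + 3*b*(-2 + I) - 18*I)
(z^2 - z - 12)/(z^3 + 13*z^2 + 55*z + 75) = (z - 4)/(z^2 + 10*z + 25)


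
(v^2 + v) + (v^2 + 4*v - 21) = 2*v^2 + 5*v - 21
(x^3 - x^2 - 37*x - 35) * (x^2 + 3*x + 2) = x^5 + 2*x^4 - 38*x^3 - 148*x^2 - 179*x - 70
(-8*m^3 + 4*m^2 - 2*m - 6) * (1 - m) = 8*m^4 - 12*m^3 + 6*m^2 + 4*m - 6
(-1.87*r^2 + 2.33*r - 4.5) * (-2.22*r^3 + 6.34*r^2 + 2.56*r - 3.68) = 4.1514*r^5 - 17.0284*r^4 + 19.975*r^3 - 15.6836*r^2 - 20.0944*r + 16.56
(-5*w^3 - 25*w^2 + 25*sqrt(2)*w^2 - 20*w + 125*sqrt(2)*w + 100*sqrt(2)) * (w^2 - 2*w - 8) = -5*w^5 - 15*w^4 + 25*sqrt(2)*w^4 + 70*w^3 + 75*sqrt(2)*w^3 - 350*sqrt(2)*w^2 + 240*w^2 - 1200*sqrt(2)*w + 160*w - 800*sqrt(2)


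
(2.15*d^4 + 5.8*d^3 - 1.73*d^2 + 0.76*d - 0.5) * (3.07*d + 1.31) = 6.6005*d^5 + 20.6225*d^4 + 2.2869*d^3 + 0.0668999999999995*d^2 - 0.5394*d - 0.655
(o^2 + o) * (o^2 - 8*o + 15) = o^4 - 7*o^3 + 7*o^2 + 15*o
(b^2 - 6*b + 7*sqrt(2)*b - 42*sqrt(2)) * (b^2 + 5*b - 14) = b^4 - b^3 + 7*sqrt(2)*b^3 - 44*b^2 - 7*sqrt(2)*b^2 - 308*sqrt(2)*b + 84*b + 588*sqrt(2)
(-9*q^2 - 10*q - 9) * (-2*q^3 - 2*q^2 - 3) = 18*q^5 + 38*q^4 + 38*q^3 + 45*q^2 + 30*q + 27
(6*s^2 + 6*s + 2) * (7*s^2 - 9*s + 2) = 42*s^4 - 12*s^3 - 28*s^2 - 6*s + 4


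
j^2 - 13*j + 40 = (j - 8)*(j - 5)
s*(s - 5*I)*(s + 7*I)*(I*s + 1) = I*s^4 - s^3 + 37*I*s^2 + 35*s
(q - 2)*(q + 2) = q^2 - 4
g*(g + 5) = g^2 + 5*g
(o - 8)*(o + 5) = o^2 - 3*o - 40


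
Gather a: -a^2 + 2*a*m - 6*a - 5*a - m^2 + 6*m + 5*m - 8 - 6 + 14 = -a^2 + a*(2*m - 11) - m^2 + 11*m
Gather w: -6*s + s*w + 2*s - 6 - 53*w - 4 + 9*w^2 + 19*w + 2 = -4*s + 9*w^2 + w*(s - 34) - 8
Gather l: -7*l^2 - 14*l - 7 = -7*l^2 - 14*l - 7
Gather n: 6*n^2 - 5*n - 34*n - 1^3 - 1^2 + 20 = 6*n^2 - 39*n + 18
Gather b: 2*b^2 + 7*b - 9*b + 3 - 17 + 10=2*b^2 - 2*b - 4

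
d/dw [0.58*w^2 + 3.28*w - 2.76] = 1.16*w + 3.28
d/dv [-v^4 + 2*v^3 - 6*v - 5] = -4*v^3 + 6*v^2 - 6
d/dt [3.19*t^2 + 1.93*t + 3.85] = 6.38*t + 1.93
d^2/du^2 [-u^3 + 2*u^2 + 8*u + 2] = 4 - 6*u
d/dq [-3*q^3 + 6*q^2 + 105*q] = -9*q^2 + 12*q + 105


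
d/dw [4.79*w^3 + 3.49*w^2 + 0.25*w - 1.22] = 14.37*w^2 + 6.98*w + 0.25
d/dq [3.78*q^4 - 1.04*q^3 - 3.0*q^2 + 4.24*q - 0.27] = 15.12*q^3 - 3.12*q^2 - 6.0*q + 4.24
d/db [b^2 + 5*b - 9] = 2*b + 5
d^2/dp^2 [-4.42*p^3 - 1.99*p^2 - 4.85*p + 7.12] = -26.52*p - 3.98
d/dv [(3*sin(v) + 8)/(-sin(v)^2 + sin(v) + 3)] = (3*sin(v)^2 + 16*sin(v) + 1)*cos(v)/(sin(v) + cos(v)^2 + 2)^2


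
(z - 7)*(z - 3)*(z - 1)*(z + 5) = z^4 - 6*z^3 - 24*z^2 + 134*z - 105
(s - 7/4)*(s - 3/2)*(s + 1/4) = s^3 - 3*s^2 + 29*s/16 + 21/32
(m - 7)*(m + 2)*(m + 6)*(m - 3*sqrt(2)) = m^4 - 3*sqrt(2)*m^3 + m^3 - 44*m^2 - 3*sqrt(2)*m^2 - 84*m + 132*sqrt(2)*m + 252*sqrt(2)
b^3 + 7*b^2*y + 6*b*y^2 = b*(b + y)*(b + 6*y)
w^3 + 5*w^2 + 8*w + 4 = (w + 1)*(w + 2)^2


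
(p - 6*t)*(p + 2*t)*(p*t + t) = p^3*t - 4*p^2*t^2 + p^2*t - 12*p*t^3 - 4*p*t^2 - 12*t^3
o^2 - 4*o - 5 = (o - 5)*(o + 1)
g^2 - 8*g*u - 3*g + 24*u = (g - 3)*(g - 8*u)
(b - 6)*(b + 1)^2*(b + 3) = b^4 - b^3 - 23*b^2 - 39*b - 18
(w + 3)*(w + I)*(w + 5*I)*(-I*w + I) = -I*w^4 + 6*w^3 - 2*I*w^3 + 12*w^2 + 8*I*w^2 - 18*w + 10*I*w - 15*I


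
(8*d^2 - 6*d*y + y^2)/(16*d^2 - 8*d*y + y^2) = (-2*d + y)/(-4*d + y)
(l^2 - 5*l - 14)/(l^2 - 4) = (l - 7)/(l - 2)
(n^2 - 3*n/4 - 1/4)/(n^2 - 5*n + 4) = (n + 1/4)/(n - 4)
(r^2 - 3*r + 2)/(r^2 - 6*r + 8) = (r - 1)/(r - 4)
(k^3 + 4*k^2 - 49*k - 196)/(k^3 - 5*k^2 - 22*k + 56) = (k + 7)/(k - 2)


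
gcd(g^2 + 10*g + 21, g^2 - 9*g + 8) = 1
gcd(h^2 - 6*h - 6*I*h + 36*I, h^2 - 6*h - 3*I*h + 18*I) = h - 6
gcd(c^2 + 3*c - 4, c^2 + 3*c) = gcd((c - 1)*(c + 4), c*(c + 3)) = 1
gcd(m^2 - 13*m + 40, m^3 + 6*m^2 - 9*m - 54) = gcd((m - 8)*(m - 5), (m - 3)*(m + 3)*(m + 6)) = 1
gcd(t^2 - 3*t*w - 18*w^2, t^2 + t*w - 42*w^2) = t - 6*w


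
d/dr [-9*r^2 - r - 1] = -18*r - 1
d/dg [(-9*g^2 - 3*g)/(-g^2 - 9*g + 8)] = 6*(13*g^2 - 24*g - 4)/(g^4 + 18*g^3 + 65*g^2 - 144*g + 64)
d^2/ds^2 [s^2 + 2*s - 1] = 2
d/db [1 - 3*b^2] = -6*b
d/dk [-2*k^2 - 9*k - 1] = -4*k - 9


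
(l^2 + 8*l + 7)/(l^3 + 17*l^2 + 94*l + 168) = (l + 1)/(l^2 + 10*l + 24)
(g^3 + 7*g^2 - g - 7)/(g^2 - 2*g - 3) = (g^2 + 6*g - 7)/(g - 3)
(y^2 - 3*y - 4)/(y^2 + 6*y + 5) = (y - 4)/(y + 5)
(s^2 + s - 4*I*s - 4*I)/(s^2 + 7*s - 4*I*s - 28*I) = (s + 1)/(s + 7)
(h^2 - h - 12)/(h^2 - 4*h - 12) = (-h^2 + h + 12)/(-h^2 + 4*h + 12)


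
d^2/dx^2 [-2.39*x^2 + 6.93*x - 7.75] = -4.78000000000000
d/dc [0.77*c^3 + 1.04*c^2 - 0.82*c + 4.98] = 2.31*c^2 + 2.08*c - 0.82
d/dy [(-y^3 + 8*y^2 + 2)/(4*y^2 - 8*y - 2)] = (-2*y^4 + 8*y^3 - 29*y^2 - 24*y + 8)/(2*(4*y^4 - 16*y^3 + 12*y^2 + 8*y + 1))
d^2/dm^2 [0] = 0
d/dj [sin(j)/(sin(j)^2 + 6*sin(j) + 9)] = (3 - sin(j))*cos(j)/(sin(j) + 3)^3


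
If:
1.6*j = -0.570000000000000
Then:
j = -0.36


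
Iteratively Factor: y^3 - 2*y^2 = (y)*(y^2 - 2*y) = y^2*(y - 2)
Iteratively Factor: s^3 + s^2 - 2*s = (s + 2)*(s^2 - s) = s*(s + 2)*(s - 1)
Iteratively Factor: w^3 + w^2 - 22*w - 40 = (w + 2)*(w^2 - w - 20) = (w - 5)*(w + 2)*(w + 4)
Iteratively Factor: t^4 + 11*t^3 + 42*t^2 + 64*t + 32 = (t + 1)*(t^3 + 10*t^2 + 32*t + 32) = (t + 1)*(t + 4)*(t^2 + 6*t + 8) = (t + 1)*(t + 4)^2*(t + 2)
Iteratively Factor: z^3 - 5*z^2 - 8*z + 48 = (z - 4)*(z^2 - z - 12) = (z - 4)*(z + 3)*(z - 4)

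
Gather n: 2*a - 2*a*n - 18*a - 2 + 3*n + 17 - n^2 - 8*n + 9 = -16*a - n^2 + n*(-2*a - 5) + 24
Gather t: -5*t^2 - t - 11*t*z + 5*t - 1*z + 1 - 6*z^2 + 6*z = -5*t^2 + t*(4 - 11*z) - 6*z^2 + 5*z + 1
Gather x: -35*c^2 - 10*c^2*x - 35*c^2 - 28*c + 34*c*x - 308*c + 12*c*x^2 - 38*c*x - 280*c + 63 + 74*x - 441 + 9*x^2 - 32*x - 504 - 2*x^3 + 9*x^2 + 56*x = -70*c^2 - 616*c - 2*x^3 + x^2*(12*c + 18) + x*(-10*c^2 - 4*c + 98) - 882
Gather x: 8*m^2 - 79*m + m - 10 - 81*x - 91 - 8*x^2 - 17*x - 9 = 8*m^2 - 78*m - 8*x^2 - 98*x - 110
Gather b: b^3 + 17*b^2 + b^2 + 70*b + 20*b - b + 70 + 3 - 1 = b^3 + 18*b^2 + 89*b + 72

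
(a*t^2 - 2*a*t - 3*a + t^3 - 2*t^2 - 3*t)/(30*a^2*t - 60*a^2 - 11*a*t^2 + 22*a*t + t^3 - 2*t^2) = (a*t^2 - 2*a*t - 3*a + t^3 - 2*t^2 - 3*t)/(30*a^2*t - 60*a^2 - 11*a*t^2 + 22*a*t + t^3 - 2*t^2)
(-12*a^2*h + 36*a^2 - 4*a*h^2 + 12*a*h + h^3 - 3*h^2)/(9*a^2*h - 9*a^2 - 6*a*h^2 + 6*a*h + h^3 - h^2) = (-12*a^2*h + 36*a^2 - 4*a*h^2 + 12*a*h + h^3 - 3*h^2)/(9*a^2*h - 9*a^2 - 6*a*h^2 + 6*a*h + h^3 - h^2)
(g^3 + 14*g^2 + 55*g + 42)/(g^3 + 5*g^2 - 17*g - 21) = (g + 6)/(g - 3)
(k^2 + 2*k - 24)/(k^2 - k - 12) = (k + 6)/(k + 3)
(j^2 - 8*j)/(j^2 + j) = (j - 8)/(j + 1)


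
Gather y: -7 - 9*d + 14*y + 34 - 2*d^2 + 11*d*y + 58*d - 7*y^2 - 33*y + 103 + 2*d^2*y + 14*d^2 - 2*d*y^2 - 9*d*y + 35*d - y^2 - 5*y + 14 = 12*d^2 + 84*d + y^2*(-2*d - 8) + y*(2*d^2 + 2*d - 24) + 144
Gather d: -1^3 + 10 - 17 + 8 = 0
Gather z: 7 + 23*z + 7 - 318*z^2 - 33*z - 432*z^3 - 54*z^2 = -432*z^3 - 372*z^2 - 10*z + 14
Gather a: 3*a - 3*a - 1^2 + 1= 0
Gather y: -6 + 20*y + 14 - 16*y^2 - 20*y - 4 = 4 - 16*y^2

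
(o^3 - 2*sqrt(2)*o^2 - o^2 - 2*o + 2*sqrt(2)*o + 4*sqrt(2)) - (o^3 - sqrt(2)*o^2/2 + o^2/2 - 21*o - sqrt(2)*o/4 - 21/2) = -3*sqrt(2)*o^2/2 - 3*o^2/2 + 9*sqrt(2)*o/4 + 19*o + 4*sqrt(2) + 21/2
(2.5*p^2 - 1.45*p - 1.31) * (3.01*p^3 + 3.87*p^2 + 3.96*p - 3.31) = 7.525*p^5 + 5.3105*p^4 + 0.345400000000001*p^3 - 19.0867*p^2 - 0.3881*p + 4.3361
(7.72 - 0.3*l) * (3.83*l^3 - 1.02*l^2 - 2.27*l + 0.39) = -1.149*l^4 + 29.8736*l^3 - 7.1934*l^2 - 17.6414*l + 3.0108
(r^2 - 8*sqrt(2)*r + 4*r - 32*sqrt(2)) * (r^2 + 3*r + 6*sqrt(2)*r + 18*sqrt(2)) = r^4 - 2*sqrt(2)*r^3 + 7*r^3 - 84*r^2 - 14*sqrt(2)*r^2 - 672*r - 24*sqrt(2)*r - 1152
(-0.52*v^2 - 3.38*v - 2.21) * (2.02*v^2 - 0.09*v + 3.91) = -1.0504*v^4 - 6.7808*v^3 - 6.1932*v^2 - 13.0169*v - 8.6411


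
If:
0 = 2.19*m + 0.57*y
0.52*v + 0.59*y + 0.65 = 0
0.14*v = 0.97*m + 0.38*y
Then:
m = 0.16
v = -0.56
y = -0.61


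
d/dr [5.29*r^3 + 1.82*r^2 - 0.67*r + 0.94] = 15.87*r^2 + 3.64*r - 0.67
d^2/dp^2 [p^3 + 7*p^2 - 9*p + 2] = 6*p + 14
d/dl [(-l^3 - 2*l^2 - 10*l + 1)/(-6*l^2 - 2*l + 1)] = (6*l^4 + 4*l^3 - 59*l^2 + 8*l - 8)/(36*l^4 + 24*l^3 - 8*l^2 - 4*l + 1)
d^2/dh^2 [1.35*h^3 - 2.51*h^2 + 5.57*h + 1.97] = 8.1*h - 5.02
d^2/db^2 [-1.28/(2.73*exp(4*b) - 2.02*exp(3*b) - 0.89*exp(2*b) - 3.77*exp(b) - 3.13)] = (1.28*(-21.84*exp(3*b) + 12.12*exp(2*b) + 3.56*exp(b) + 7.54)*(-10.92*exp(3*b) + 6.06*exp(2*b) + 1.78*exp(b) + 3.77)*exp(b) + (55.9104*exp(3*b) - 23.2704*exp(2*b) - 4.5568*exp(b) - 4.8256)*(-2.73*exp(4*b) + 2.02*exp(3*b) + 0.89*exp(2*b) + 3.77*exp(b) + 3.13))*exp(b)/(-2.73*exp(4*b) + 2.02*exp(3*b) + 0.89*exp(2*b) + 3.77*exp(b) + 3.13)^3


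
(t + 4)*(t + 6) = t^2 + 10*t + 24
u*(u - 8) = u^2 - 8*u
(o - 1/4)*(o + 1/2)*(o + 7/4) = o^3 + 2*o^2 + 5*o/16 - 7/32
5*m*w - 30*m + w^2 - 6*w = (5*m + w)*(w - 6)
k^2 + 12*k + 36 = (k + 6)^2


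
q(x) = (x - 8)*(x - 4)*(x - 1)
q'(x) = (x - 8)*(x - 4) + (x - 8)*(x - 1) + (x - 4)*(x - 1) = 3*x^2 - 26*x + 44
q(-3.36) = -364.54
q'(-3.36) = 165.23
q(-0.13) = -37.94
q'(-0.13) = 47.43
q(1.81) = 10.98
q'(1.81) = 6.77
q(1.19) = 3.64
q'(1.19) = 17.31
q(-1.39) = -120.96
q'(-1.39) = 85.94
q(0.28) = -20.68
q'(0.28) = 36.96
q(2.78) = 11.34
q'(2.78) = -5.09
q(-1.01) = -90.73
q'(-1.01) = 73.32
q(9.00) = 40.00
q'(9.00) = 53.00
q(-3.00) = -308.00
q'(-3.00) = 149.00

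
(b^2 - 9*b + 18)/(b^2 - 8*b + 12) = (b - 3)/(b - 2)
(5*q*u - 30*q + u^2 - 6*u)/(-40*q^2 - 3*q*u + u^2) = (6 - u)/(8*q - u)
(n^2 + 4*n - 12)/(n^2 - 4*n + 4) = (n + 6)/(n - 2)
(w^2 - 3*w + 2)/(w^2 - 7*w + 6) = (w - 2)/(w - 6)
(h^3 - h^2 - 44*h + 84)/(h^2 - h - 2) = (h^2 + h - 42)/(h + 1)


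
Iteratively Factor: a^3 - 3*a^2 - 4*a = (a - 4)*(a^2 + a) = (a - 4)*(a + 1)*(a)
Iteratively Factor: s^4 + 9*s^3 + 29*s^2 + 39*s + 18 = (s + 1)*(s^3 + 8*s^2 + 21*s + 18) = (s + 1)*(s + 3)*(s^2 + 5*s + 6) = (s + 1)*(s + 3)^2*(s + 2)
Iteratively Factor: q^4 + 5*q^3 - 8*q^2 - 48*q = (q)*(q^3 + 5*q^2 - 8*q - 48) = q*(q - 3)*(q^2 + 8*q + 16) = q*(q - 3)*(q + 4)*(q + 4)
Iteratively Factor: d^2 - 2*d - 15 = (d - 5)*(d + 3)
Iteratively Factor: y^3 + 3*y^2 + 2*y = (y + 2)*(y^2 + y) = y*(y + 2)*(y + 1)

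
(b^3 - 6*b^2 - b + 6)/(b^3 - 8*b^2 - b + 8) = (b - 6)/(b - 8)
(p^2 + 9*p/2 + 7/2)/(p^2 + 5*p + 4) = (p + 7/2)/(p + 4)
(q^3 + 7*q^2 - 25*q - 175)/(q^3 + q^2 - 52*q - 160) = (q^2 + 2*q - 35)/(q^2 - 4*q - 32)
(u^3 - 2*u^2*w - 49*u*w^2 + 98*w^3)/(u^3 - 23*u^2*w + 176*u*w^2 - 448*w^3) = (u^2 + 5*u*w - 14*w^2)/(u^2 - 16*u*w + 64*w^2)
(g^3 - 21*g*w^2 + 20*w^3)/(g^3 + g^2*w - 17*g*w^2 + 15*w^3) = (-g + 4*w)/(-g + 3*w)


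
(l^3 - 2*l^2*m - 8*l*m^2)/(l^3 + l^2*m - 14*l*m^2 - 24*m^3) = l/(l + 3*m)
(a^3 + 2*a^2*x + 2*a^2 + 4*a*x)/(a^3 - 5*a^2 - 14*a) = (a + 2*x)/(a - 7)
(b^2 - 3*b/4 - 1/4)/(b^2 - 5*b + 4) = (b + 1/4)/(b - 4)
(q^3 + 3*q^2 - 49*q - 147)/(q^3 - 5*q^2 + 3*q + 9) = (q^3 + 3*q^2 - 49*q - 147)/(q^3 - 5*q^2 + 3*q + 9)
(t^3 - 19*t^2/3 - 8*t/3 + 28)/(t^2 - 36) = (3*t^2 - t - 14)/(3*(t + 6))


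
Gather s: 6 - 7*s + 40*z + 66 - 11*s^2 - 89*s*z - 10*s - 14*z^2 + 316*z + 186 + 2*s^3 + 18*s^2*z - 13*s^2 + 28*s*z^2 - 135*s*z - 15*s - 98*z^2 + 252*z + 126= 2*s^3 + s^2*(18*z - 24) + s*(28*z^2 - 224*z - 32) - 112*z^2 + 608*z + 384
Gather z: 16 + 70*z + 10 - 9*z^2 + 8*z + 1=-9*z^2 + 78*z + 27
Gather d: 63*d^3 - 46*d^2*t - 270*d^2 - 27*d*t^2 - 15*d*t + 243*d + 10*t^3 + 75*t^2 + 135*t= 63*d^3 + d^2*(-46*t - 270) + d*(-27*t^2 - 15*t + 243) + 10*t^3 + 75*t^2 + 135*t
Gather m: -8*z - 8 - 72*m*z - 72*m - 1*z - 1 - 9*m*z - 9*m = m*(-81*z - 81) - 9*z - 9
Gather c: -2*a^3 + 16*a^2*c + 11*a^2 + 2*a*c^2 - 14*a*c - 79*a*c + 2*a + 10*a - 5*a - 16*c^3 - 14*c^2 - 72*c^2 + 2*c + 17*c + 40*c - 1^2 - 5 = -2*a^3 + 11*a^2 + 7*a - 16*c^3 + c^2*(2*a - 86) + c*(16*a^2 - 93*a + 59) - 6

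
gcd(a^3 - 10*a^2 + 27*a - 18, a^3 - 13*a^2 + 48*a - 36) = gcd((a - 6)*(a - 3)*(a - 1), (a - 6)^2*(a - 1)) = a^2 - 7*a + 6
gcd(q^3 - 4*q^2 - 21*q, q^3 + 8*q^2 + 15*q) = q^2 + 3*q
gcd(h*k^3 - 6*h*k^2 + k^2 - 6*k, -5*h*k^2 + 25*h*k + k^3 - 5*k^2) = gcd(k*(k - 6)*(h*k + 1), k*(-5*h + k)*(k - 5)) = k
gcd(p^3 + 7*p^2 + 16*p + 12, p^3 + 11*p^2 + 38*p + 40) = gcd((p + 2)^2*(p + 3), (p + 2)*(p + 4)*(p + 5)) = p + 2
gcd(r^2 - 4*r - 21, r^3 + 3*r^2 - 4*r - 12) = r + 3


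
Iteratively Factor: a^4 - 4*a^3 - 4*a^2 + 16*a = (a)*(a^3 - 4*a^2 - 4*a + 16) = a*(a + 2)*(a^2 - 6*a + 8) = a*(a - 2)*(a + 2)*(a - 4)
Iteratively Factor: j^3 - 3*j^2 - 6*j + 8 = (j - 1)*(j^2 - 2*j - 8) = (j - 1)*(j + 2)*(j - 4)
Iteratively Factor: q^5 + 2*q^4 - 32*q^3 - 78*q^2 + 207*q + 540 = (q + 3)*(q^4 - q^3 - 29*q^2 + 9*q + 180) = (q + 3)^2*(q^3 - 4*q^2 - 17*q + 60) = (q - 3)*(q + 3)^2*(q^2 - q - 20) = (q - 3)*(q + 3)^2*(q + 4)*(q - 5)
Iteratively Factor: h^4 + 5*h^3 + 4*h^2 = (h + 1)*(h^3 + 4*h^2) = h*(h + 1)*(h^2 + 4*h) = h^2*(h + 1)*(h + 4)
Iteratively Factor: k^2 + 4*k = (k)*(k + 4)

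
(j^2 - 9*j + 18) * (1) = j^2 - 9*j + 18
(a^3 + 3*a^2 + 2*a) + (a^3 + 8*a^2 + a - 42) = 2*a^3 + 11*a^2 + 3*a - 42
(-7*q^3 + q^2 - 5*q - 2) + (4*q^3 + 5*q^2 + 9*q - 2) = -3*q^3 + 6*q^2 + 4*q - 4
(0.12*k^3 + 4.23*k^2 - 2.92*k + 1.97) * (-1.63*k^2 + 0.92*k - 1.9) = -0.1956*k^5 - 6.7845*k^4 + 8.4232*k^3 - 13.9345*k^2 + 7.3604*k - 3.743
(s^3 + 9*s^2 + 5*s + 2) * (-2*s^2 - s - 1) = -2*s^5 - 19*s^4 - 20*s^3 - 18*s^2 - 7*s - 2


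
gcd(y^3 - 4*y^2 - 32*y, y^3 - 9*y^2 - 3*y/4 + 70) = y - 8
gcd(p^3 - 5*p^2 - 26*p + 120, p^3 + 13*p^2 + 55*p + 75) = p + 5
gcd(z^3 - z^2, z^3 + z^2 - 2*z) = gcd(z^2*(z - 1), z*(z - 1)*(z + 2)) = z^2 - z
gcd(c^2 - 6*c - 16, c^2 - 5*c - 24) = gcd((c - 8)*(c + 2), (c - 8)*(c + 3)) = c - 8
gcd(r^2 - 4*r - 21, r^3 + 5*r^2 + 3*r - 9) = r + 3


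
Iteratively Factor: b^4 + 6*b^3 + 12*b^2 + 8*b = (b)*(b^3 + 6*b^2 + 12*b + 8) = b*(b + 2)*(b^2 + 4*b + 4) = b*(b + 2)^2*(b + 2)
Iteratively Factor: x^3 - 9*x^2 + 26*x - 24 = (x - 2)*(x^2 - 7*x + 12) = (x - 3)*(x - 2)*(x - 4)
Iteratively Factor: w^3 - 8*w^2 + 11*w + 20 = (w - 5)*(w^2 - 3*w - 4) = (w - 5)*(w - 4)*(w + 1)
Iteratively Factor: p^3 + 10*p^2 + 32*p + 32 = (p + 4)*(p^2 + 6*p + 8) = (p + 4)^2*(p + 2)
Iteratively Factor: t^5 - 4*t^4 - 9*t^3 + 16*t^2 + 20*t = (t + 1)*(t^4 - 5*t^3 - 4*t^2 + 20*t) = (t + 1)*(t + 2)*(t^3 - 7*t^2 + 10*t) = (t - 5)*(t + 1)*(t + 2)*(t^2 - 2*t) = t*(t - 5)*(t + 1)*(t + 2)*(t - 2)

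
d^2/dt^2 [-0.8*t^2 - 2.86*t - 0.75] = -1.60000000000000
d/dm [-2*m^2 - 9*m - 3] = -4*m - 9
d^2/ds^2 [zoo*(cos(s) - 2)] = zoo*cos(s)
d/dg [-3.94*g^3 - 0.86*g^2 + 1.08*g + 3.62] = -11.82*g^2 - 1.72*g + 1.08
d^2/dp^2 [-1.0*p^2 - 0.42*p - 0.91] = -2.00000000000000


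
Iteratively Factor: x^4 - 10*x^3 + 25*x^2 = (x - 5)*(x^3 - 5*x^2) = x*(x - 5)*(x^2 - 5*x) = x*(x - 5)^2*(x)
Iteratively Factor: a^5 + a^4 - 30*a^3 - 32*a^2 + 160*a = (a + 4)*(a^4 - 3*a^3 - 18*a^2 + 40*a) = (a - 2)*(a + 4)*(a^3 - a^2 - 20*a) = (a - 2)*(a + 4)^2*(a^2 - 5*a) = (a - 5)*(a - 2)*(a + 4)^2*(a)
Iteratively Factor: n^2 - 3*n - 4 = (n - 4)*(n + 1)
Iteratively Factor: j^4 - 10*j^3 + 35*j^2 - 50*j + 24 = (j - 4)*(j^3 - 6*j^2 + 11*j - 6) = (j - 4)*(j - 1)*(j^2 - 5*j + 6) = (j - 4)*(j - 3)*(j - 1)*(j - 2)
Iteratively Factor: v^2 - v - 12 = (v + 3)*(v - 4)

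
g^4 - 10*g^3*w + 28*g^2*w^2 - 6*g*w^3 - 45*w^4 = (g - 5*w)*(g - 3*w)^2*(g + w)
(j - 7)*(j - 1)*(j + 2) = j^3 - 6*j^2 - 9*j + 14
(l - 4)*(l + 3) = l^2 - l - 12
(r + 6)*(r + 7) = r^2 + 13*r + 42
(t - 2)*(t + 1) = t^2 - t - 2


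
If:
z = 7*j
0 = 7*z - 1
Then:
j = 1/49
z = 1/7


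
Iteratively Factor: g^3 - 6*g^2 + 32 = (g - 4)*(g^2 - 2*g - 8) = (g - 4)*(g + 2)*(g - 4)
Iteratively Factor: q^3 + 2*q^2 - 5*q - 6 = (q - 2)*(q^2 + 4*q + 3) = (q - 2)*(q + 3)*(q + 1)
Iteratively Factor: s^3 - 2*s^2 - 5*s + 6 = (s - 1)*(s^2 - s - 6) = (s - 1)*(s + 2)*(s - 3)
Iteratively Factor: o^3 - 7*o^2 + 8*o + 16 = (o - 4)*(o^2 - 3*o - 4) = (o - 4)^2*(o + 1)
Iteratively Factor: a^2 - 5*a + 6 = (a - 3)*(a - 2)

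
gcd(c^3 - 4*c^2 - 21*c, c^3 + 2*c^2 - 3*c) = c^2 + 3*c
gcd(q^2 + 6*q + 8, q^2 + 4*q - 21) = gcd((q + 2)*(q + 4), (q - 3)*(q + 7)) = 1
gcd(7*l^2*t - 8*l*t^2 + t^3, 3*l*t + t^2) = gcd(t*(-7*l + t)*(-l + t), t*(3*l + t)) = t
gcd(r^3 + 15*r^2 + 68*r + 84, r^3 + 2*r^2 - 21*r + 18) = r + 6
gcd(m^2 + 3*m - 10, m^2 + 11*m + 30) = m + 5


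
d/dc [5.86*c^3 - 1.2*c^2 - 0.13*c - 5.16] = 17.58*c^2 - 2.4*c - 0.13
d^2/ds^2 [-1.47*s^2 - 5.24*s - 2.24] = -2.94000000000000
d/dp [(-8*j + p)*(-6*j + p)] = -14*j + 2*p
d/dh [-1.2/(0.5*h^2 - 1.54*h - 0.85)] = (1.2*h - 1.848)/(-0.5*h^2 + 1.54*h + 0.85)^2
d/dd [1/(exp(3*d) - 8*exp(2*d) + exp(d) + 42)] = (-3*exp(2*d) + 16*exp(d) - 1)*exp(d)/(exp(3*d) - 8*exp(2*d) + exp(d) + 42)^2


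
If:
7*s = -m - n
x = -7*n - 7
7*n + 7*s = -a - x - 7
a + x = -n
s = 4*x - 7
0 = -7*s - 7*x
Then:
No Solution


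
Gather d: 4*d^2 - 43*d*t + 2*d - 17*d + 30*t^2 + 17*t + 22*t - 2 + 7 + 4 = 4*d^2 + d*(-43*t - 15) + 30*t^2 + 39*t + 9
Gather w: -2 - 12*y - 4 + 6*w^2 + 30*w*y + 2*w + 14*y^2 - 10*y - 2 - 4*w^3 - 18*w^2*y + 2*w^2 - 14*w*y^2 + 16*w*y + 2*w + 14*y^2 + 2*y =-4*w^3 + w^2*(8 - 18*y) + w*(-14*y^2 + 46*y + 4) + 28*y^2 - 20*y - 8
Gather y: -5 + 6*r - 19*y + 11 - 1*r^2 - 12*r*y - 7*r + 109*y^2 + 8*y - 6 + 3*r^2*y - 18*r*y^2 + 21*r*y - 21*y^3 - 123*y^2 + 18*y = -r^2 - r - 21*y^3 + y^2*(-18*r - 14) + y*(3*r^2 + 9*r + 7)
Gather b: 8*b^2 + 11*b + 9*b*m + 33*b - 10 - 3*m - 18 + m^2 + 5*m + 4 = 8*b^2 + b*(9*m + 44) + m^2 + 2*m - 24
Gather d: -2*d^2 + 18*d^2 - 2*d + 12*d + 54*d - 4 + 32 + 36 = 16*d^2 + 64*d + 64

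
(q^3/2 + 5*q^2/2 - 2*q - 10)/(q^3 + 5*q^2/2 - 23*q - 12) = (q^3 + 5*q^2 - 4*q - 20)/(2*q^3 + 5*q^2 - 46*q - 24)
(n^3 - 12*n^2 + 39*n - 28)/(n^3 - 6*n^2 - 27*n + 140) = (n - 1)/(n + 5)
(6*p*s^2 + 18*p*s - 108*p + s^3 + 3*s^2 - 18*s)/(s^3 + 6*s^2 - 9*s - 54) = (6*p + s)/(s + 3)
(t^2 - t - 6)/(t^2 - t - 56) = (-t^2 + t + 6)/(-t^2 + t + 56)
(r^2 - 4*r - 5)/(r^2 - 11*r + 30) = (r + 1)/(r - 6)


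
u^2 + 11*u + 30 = (u + 5)*(u + 6)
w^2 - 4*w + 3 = (w - 3)*(w - 1)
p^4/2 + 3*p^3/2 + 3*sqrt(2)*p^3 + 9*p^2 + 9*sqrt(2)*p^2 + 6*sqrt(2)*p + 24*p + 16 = (p/2 + 1)*(p + 1)*(p + 2*sqrt(2))*(p + 4*sqrt(2))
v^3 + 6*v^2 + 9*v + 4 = (v + 1)^2*(v + 4)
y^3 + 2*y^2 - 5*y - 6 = (y - 2)*(y + 1)*(y + 3)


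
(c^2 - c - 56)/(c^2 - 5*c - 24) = (c + 7)/(c + 3)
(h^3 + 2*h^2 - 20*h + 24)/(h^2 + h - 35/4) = 4*(h^3 + 2*h^2 - 20*h + 24)/(4*h^2 + 4*h - 35)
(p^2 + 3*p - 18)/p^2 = 1 + 3/p - 18/p^2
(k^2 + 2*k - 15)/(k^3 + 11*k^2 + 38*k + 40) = (k - 3)/(k^2 + 6*k + 8)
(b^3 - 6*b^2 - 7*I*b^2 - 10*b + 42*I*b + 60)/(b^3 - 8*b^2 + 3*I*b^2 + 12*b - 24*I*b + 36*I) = (b^2 - 7*I*b - 10)/(b^2 + b*(-2 + 3*I) - 6*I)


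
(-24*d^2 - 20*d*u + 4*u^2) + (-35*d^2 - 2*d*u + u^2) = -59*d^2 - 22*d*u + 5*u^2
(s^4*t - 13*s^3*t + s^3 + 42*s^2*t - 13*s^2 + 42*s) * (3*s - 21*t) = 3*s^5*t - 21*s^4*t^2 - 39*s^4*t + 3*s^4 + 273*s^3*t^2 + 105*s^3*t - 39*s^3 - 882*s^2*t^2 + 273*s^2*t + 126*s^2 - 882*s*t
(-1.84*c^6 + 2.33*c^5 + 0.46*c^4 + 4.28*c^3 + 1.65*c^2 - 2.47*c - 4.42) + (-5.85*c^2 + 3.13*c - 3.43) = -1.84*c^6 + 2.33*c^5 + 0.46*c^4 + 4.28*c^3 - 4.2*c^2 + 0.66*c - 7.85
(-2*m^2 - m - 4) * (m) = -2*m^3 - m^2 - 4*m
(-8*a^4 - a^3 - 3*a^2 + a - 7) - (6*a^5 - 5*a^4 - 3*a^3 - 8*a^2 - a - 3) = -6*a^5 - 3*a^4 + 2*a^3 + 5*a^2 + 2*a - 4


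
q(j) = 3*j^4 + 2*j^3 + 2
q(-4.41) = 965.15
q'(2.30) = 177.74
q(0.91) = 5.56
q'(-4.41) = -912.50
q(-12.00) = 58754.00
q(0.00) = 2.00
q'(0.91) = 14.01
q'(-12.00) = -19872.00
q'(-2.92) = -247.61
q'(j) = 12*j^3 + 6*j^2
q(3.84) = 767.54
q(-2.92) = 170.30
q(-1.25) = 5.42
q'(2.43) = 207.62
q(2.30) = 110.29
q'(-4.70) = -1113.34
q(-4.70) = 1258.26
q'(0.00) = 0.00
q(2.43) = 135.30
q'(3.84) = 767.95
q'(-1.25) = -14.06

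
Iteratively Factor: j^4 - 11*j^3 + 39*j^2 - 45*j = (j)*(j^3 - 11*j^2 + 39*j - 45) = j*(j - 5)*(j^2 - 6*j + 9) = j*(j - 5)*(j - 3)*(j - 3)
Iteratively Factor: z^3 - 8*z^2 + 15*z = (z - 5)*(z^2 - 3*z) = z*(z - 5)*(z - 3)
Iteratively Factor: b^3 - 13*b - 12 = (b + 1)*(b^2 - b - 12) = (b + 1)*(b + 3)*(b - 4)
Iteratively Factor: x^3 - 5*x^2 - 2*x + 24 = (x - 4)*(x^2 - x - 6) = (x - 4)*(x + 2)*(x - 3)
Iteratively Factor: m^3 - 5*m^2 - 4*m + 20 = (m + 2)*(m^2 - 7*m + 10) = (m - 5)*(m + 2)*(m - 2)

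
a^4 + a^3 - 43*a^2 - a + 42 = (a - 6)*(a - 1)*(a + 1)*(a + 7)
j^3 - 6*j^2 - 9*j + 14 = (j - 7)*(j - 1)*(j + 2)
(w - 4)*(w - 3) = w^2 - 7*w + 12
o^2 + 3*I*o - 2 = (o + I)*(o + 2*I)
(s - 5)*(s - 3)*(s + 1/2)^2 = s^4 - 7*s^3 + 29*s^2/4 + 13*s + 15/4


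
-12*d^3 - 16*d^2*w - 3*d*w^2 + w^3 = (-6*d + w)*(d + w)*(2*d + w)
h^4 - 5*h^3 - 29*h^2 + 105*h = h*(h - 7)*(h - 3)*(h + 5)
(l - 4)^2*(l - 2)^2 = l^4 - 12*l^3 + 52*l^2 - 96*l + 64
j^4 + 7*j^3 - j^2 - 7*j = j*(j - 1)*(j + 1)*(j + 7)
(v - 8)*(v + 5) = v^2 - 3*v - 40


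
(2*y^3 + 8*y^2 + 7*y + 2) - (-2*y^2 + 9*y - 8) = 2*y^3 + 10*y^2 - 2*y + 10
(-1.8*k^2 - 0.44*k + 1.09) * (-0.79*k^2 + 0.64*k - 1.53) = 1.422*k^4 - 0.8044*k^3 + 1.6113*k^2 + 1.3708*k - 1.6677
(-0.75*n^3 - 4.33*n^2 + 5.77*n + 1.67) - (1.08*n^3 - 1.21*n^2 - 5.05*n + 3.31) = -1.83*n^3 - 3.12*n^2 + 10.82*n - 1.64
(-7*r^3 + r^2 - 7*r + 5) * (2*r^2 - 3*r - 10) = -14*r^5 + 23*r^4 + 53*r^3 + 21*r^2 + 55*r - 50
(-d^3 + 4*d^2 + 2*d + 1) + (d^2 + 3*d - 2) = -d^3 + 5*d^2 + 5*d - 1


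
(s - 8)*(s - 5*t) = s^2 - 5*s*t - 8*s + 40*t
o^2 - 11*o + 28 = (o - 7)*(o - 4)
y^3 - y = y*(y - 1)*(y + 1)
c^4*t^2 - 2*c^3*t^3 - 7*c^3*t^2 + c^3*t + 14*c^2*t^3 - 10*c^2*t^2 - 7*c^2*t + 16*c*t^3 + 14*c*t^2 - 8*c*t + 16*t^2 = (c - 8)*(c - 2*t)*(c*t + 1)*(c*t + t)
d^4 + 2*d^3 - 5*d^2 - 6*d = d*(d - 2)*(d + 1)*(d + 3)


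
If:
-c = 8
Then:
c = -8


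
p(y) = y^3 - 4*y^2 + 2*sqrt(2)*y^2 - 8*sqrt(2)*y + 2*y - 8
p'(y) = 3*y^2 - 8*y + 4*sqrt(2)*y - 8*sqrt(2) + 2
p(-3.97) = -52.06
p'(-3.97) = 47.27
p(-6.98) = -340.14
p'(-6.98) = 153.20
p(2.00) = -23.31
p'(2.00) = -2.00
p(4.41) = 13.91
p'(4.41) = 38.70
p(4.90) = 35.88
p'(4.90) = 51.23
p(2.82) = -21.16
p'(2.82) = 7.94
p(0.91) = -16.69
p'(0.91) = -8.96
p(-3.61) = -36.69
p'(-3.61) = 38.24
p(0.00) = -8.00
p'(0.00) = -9.31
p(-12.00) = -1792.94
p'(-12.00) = 450.80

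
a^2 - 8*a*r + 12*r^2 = (a - 6*r)*(a - 2*r)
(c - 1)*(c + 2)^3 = c^4 + 5*c^3 + 6*c^2 - 4*c - 8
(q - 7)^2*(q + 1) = q^3 - 13*q^2 + 35*q + 49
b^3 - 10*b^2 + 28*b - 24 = (b - 6)*(b - 2)^2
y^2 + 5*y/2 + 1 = (y + 1/2)*(y + 2)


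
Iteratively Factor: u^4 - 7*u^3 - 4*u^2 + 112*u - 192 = (u + 4)*(u^3 - 11*u^2 + 40*u - 48) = (u - 3)*(u + 4)*(u^2 - 8*u + 16) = (u - 4)*(u - 3)*(u + 4)*(u - 4)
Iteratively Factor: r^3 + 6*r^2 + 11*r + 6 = (r + 2)*(r^2 + 4*r + 3) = (r + 2)*(r + 3)*(r + 1)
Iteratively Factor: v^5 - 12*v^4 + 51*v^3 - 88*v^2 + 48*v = (v - 4)*(v^4 - 8*v^3 + 19*v^2 - 12*v) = (v - 4)*(v - 3)*(v^3 - 5*v^2 + 4*v) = v*(v - 4)*(v - 3)*(v^2 - 5*v + 4) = v*(v - 4)^2*(v - 3)*(v - 1)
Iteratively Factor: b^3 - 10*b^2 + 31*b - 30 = (b - 3)*(b^2 - 7*b + 10) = (b - 3)*(b - 2)*(b - 5)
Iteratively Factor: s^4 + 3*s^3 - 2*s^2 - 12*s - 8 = (s - 2)*(s^3 + 5*s^2 + 8*s + 4) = (s - 2)*(s + 1)*(s^2 + 4*s + 4) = (s - 2)*(s + 1)*(s + 2)*(s + 2)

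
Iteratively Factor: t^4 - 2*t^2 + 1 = (t - 1)*(t^3 + t^2 - t - 1) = (t - 1)*(t + 1)*(t^2 - 1) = (t - 1)*(t + 1)^2*(t - 1)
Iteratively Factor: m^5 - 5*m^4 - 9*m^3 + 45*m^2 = (m - 3)*(m^4 - 2*m^3 - 15*m^2) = m*(m - 3)*(m^3 - 2*m^2 - 15*m) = m*(m - 3)*(m + 3)*(m^2 - 5*m) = m*(m - 5)*(m - 3)*(m + 3)*(m)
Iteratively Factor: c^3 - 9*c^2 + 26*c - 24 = (c - 4)*(c^2 - 5*c + 6) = (c - 4)*(c - 2)*(c - 3)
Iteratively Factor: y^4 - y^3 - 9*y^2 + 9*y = (y + 3)*(y^3 - 4*y^2 + 3*y) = (y - 3)*(y + 3)*(y^2 - y) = (y - 3)*(y - 1)*(y + 3)*(y)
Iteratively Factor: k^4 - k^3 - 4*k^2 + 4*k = (k - 2)*(k^3 + k^2 - 2*k) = (k - 2)*(k - 1)*(k^2 + 2*k) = k*(k - 2)*(k - 1)*(k + 2)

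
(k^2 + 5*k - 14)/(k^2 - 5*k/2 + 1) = 2*(k + 7)/(2*k - 1)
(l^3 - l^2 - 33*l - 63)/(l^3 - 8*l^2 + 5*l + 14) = (l^2 + 6*l + 9)/(l^2 - l - 2)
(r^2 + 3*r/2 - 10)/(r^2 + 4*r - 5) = (r^2 + 3*r/2 - 10)/(r^2 + 4*r - 5)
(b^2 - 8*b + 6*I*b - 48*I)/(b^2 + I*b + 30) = (b - 8)/(b - 5*I)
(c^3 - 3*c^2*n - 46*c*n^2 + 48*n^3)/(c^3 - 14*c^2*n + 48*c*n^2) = (c^2 + 5*c*n - 6*n^2)/(c*(c - 6*n))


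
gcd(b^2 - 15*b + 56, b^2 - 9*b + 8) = b - 8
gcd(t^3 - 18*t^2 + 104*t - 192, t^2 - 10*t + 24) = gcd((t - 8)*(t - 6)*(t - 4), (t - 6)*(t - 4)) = t^2 - 10*t + 24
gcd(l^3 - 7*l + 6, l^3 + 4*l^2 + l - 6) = l^2 + 2*l - 3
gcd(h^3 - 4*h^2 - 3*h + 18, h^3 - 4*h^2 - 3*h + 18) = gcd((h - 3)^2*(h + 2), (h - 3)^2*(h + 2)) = h^3 - 4*h^2 - 3*h + 18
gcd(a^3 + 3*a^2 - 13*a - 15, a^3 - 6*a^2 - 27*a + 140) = a + 5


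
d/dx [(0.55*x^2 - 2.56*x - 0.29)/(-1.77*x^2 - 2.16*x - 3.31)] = (-5.7192*x^2 - 4.6676*x + 7.8472)/(3.1329*x^4 + 7.6464*x^3 + 16.383*x^2 + 14.2992*x + 10.9561)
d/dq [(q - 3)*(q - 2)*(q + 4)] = 3*q^2 - 2*q - 14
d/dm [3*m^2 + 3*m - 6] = 6*m + 3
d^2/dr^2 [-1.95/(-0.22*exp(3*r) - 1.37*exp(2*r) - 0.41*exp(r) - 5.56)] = (1.95*(0.66*exp(2*r) + 2.74*exp(r) + 0.41)*(1.32*exp(2*r) + 5.48*exp(r) + 0.82)*exp(r) - (3.861*exp(2*r) + 10.686*exp(r) + 0.7995)*(0.22*exp(3*r) + 1.37*exp(2*r) + 0.41*exp(r) + 5.56))*exp(r)/(0.22*exp(3*r) + 1.37*exp(2*r) + 0.41*exp(r) + 5.56)^3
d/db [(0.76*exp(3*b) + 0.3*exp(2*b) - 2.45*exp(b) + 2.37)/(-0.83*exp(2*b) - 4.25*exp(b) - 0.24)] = (-0.6308*exp(4*b) - 6.46*exp(3*b) - 3.8557*exp(2*b) + 3.7902*exp(b) + 10.6605)*exp(b)/(0.6889*exp(4*b) + 7.055*exp(3*b) + 18.4609*exp(2*b) + 2.04*exp(b) + 0.0576)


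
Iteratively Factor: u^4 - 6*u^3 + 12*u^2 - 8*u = (u)*(u^3 - 6*u^2 + 12*u - 8) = u*(u - 2)*(u^2 - 4*u + 4) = u*(u - 2)^2*(u - 2)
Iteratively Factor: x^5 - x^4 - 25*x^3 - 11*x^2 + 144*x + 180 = (x + 2)*(x^4 - 3*x^3 - 19*x^2 + 27*x + 90) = (x - 3)*(x + 2)*(x^3 - 19*x - 30) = (x - 3)*(x + 2)*(x + 3)*(x^2 - 3*x - 10) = (x - 5)*(x - 3)*(x + 2)*(x + 3)*(x + 2)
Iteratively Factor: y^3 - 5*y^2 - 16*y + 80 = (y - 4)*(y^2 - y - 20) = (y - 5)*(y - 4)*(y + 4)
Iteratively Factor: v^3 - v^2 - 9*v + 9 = (v - 1)*(v^2 - 9) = (v - 3)*(v - 1)*(v + 3)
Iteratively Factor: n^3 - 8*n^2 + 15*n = (n - 3)*(n^2 - 5*n) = (n - 5)*(n - 3)*(n)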